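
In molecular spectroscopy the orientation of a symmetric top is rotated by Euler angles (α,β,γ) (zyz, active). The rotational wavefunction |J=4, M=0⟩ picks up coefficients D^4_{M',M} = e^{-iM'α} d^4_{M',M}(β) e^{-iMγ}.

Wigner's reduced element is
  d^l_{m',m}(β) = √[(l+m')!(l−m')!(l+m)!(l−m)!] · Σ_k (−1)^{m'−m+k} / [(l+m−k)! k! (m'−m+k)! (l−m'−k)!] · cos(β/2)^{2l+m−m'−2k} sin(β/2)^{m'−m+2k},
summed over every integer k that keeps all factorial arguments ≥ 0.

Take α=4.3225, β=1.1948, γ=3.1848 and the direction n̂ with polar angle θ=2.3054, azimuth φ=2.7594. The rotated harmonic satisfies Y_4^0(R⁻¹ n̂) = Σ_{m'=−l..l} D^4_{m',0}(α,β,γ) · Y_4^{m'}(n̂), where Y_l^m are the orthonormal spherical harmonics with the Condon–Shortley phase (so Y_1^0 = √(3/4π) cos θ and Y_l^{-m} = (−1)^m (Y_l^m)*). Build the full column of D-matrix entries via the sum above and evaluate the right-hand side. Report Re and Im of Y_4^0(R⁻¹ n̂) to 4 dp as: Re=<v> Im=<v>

Re=0.1458 Im=0.0000

Need the full column D^4_{m',0} for m'=−4..4 at α=4.3225, β=1.1948, γ=3.1848.
cos(β/2)=0.826801, sin(β/2)=0.562495
d^4_{-4,0}: single k=4 term ⇒ +0.391405;  D = +0.004399-0.391380i
d^4_{-3,0}: k∈[3..4] ⇒ +0.813624 -0.376582 = +0.437043;  D = +0.402351+0.170647i
d^4_{-2,0}: k∈[2..4] ⇒ +0.958879 -1.183498 +0.205416 = -0.019203;  D = +0.013655-0.013502i
d^4_{-1,0}: k∈[1..4] ⇒ +0.664416 -1.845127 +0.854007 -0.065879 = -0.392583;  D = +0.149215+0.363120i
d^4_{0,0}: k∈[0..4] ⇒ +0.218377 -1.617195 +1.684147 -0.346444 +0.010022 = -0.051093;  D = -0.051093+0.000000i
d^4_{1,0}: k∈[0..3] ⇒ -0.664416 +1.845127 -0.854007 +0.065879 = +0.392583;  D = -0.149215+0.363120i
d^4_{2,0}: k∈[0..2] ⇒ +0.958879 -1.183498 +0.205416 = -0.019203;  D = +0.013655+0.013502i
d^4_{3,0}: k∈[0..1] ⇒ -0.813624 +0.376582 = -0.437043;  D = -0.402351+0.170647i
d^4_{4,0}: single k=0 term ⇒ +0.391405;  D = +0.004399+0.391380i
Y_4^{m'}(θ=2.3054,φ=2.7594) and Σ D·Y over m':
  (+0.0044-0.3914i)·(+0.0056+0.1341i)  (+0.4024+0.1706i)·(+0.1411+0.3125i)  (+0.0137-0.0135i)·(+0.2852+0.2735i)  (+0.1492+0.3631i)·(+0.0317+0.0127i)  (-0.0511+0.0000i)·(-0.3611+0.0000i)  (-0.1492+0.3631i)·(-0.0317+0.0127i)  (+0.0137+0.0135i)·(+0.2852-0.2735i)  (-0.4024+0.1706i)·(-0.1411+0.3125i)  (+0.0044+0.3914i)·(+0.0056-0.1341i)
Y_4^0(R⁻¹ n̂) = +0.145762-0.000000i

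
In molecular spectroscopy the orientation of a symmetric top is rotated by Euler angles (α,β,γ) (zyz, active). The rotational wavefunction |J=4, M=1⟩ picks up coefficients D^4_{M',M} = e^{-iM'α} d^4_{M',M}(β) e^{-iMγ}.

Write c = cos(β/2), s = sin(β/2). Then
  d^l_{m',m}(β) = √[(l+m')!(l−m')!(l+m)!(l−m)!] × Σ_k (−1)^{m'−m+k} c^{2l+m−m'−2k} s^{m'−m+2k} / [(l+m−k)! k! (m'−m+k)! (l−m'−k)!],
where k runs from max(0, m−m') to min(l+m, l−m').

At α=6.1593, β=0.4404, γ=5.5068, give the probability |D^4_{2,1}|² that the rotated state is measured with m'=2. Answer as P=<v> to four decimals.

P=0.3503

D^4_{2,1}(6.1593,0.4404,5.5068) = e^{-i·2·6.1593}·d^4_{2,1}(0.4404)·e^{-i·1·5.5068}. Compute d first:
c=cos(0.4404/2)=0.975854, s=sin(0.4404/2)=0.218425; N=√[720·2·120·6]=1018.233765
Admissible k: 0..2 (factorial args all ≥0)
  k=0: (−1)^1·1018.2338/(240)·0.9759^7·0.2184^1 = -0.780965
  k=1: (−1)^2·1018.2338/(48)·0.9759^5·0.2184^3 = +0.195630
  k=2: (−1)^3·1018.2338/(72)·0.9759^3·0.2184^5 = -0.006534
d^4_{2,1}(0.4404) = -0.780965 +0.195630 -0.006534 = -0.591869
|D^4_{2,1}|² = |d^4_{2,1}(β)|² = (-0.591869)² = 0.350308 (the z-rotation phases have unit modulus)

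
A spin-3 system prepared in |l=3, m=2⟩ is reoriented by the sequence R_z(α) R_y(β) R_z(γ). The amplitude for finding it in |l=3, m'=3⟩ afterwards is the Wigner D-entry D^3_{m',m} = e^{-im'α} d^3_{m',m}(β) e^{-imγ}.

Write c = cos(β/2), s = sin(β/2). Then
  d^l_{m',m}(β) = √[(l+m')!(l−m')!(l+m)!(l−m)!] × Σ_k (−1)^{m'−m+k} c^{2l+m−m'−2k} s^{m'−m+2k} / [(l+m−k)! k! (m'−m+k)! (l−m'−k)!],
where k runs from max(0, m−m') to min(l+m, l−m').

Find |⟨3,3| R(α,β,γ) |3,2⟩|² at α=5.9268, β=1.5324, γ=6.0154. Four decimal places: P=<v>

First d^3_{3,2}(β=1.5324), then the phase factors e^{-i(3)α} and e^{-i(2)γ}:
c=cos(1.5324/2)=0.720551, s=sin(1.5324/2)=0.693402; N=√[720·1·120·1]=293.938769
k: max(0,(2)−(3))=0 … min(3+(2),3−(3))=0
  k=0: (−1)^1·293.9388/(120)·0.7206^5·0.6934^1 = -0.329901
d^3_{3,2}(1.5324) = -0.329901
|D^3_{3,2}|² = |d^3_{3,2}(β)|² = (-0.329901)² = 0.108835 (the z-rotation phases have unit modulus)

P=0.1088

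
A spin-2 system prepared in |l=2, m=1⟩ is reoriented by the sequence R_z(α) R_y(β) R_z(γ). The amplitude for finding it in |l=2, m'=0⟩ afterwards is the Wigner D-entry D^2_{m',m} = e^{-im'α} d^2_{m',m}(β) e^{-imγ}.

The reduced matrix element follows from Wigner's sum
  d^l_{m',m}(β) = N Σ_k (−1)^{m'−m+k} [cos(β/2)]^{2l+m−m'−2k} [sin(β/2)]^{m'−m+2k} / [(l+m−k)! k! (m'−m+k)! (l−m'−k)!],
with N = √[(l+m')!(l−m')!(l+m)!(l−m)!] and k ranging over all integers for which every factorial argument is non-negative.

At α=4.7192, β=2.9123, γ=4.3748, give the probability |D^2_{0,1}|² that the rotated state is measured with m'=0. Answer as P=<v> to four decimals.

P=0.0735

First d^2_{0,1}(β=2.9123), then the phase factors e^{-i(0)α} and e^{-i(1)γ}:
c=cos(2.9123/2)=0.114395, s=sin(2.9123/2)=0.993435; N=√[2·2·6·1]=4.898979
k∈{1,2} keeps every argument non-negative
  k=1: (−1)^0·4.8990/(2)·0.1144^3·0.9934^1 = +0.003643
  k=2: (−1)^1·4.8990/(2)·0.1144^1·0.9934^3 = -0.274728
d^2_{0,1}(2.9123) = +0.003643 -0.274728 = -0.271085
|D^2_{0,1}|² = |d^2_{0,1}(β)|² = (-0.271085)² = 0.073487 (the z-rotation phases have unit modulus)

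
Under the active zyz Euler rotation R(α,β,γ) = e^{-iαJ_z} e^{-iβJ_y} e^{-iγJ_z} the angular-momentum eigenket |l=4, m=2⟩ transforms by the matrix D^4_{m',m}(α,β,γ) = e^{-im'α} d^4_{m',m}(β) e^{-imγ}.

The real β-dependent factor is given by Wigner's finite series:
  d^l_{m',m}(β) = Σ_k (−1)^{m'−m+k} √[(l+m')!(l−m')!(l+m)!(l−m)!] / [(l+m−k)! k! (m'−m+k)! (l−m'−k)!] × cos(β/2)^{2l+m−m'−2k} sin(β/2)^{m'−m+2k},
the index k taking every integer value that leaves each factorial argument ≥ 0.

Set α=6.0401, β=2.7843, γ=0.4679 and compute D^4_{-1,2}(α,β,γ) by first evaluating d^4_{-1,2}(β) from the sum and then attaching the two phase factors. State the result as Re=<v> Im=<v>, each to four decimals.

Re=0.2163 Im=-0.5234

D^4_{-1,2}(6.0401,2.7843,0.4679) = e^{-i·-1·6.0401}·d^4_{-1,2}(2.7843)·e^{-i·2·0.4679}. Compute d first:
Half-angle: c=0.177698, s=0.984085. N=√(6·120·720·2)=1018.233765
The bounds max(0,m−m')=3 and min(l+m,l−m')=5 give 3 terms
  k=3: (−1)^0·1018.2338/(72)·0.1777^5·0.9841^3 = +0.002388
  k=4: (−1)^1·1018.2338/(48)·0.1777^3·0.9841^5 = -0.109854
  k=5: (−1)^2·1018.2338/(240)·0.1777^1·0.9841^7 = +0.673824
d^4_{-1,2}(2.7843) = +0.002388 -0.109854 +0.673824 = +0.566358
Phases: e^{-i·(-1)·6.0401}=+0.970600-0.240698i, e^{-i·(2)·0.4679}=+0.593175-0.805074i ⇒ D=+0.216324-0.523418i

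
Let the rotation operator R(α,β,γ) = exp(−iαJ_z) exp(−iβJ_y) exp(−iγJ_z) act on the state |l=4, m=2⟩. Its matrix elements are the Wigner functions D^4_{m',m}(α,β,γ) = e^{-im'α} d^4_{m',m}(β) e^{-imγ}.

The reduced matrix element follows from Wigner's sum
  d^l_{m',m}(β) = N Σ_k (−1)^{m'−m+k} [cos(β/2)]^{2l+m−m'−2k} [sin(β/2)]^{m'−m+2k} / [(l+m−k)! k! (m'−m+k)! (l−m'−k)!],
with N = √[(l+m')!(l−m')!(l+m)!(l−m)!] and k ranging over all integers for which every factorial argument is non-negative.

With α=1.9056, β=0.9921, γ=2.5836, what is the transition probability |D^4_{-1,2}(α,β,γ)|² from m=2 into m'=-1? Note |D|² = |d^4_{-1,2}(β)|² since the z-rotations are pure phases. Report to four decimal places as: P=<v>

Split into d^4_{-1,2}(β=0.9921) × two z-phases.
Half-angle: c=0.879469, s=0.475955. N=√(6·120·720·2)=1018.233765
k: max(0,(2)−(-1))=3 … min(4+(2),4−(-1))=5
  k=3: (−1)^0·1018.2338/(72)·0.8795^5·0.4760^3 = +0.802264
  k=4: (−1)^1·1018.2338/(48)·0.8795^3·0.4760^5 = -0.352452
  k=5: (−1)^2·1018.2338/(240)·0.8795^1·0.4760^7 = +0.020645
d^4_{-1,2}(0.9921) = +0.802264 -0.352452 +0.020645 = +0.470458
|D^4_{-1,2}|² = |d^4_{-1,2}(β)|² = (+0.470458)² = 0.221331 (the z-rotation phases have unit modulus)

P=0.2213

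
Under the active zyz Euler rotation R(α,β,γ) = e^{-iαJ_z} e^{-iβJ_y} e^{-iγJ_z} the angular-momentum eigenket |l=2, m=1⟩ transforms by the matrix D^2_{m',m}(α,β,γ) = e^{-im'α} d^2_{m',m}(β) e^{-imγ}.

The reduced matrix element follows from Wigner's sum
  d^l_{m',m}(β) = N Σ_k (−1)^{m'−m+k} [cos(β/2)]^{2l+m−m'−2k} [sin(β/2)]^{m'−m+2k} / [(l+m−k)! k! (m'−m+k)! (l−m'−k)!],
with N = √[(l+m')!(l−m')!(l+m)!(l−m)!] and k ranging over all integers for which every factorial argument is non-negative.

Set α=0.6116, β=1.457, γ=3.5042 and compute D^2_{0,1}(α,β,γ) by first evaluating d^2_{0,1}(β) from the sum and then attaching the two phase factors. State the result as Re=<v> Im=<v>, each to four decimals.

Split into d^2_{0,1}(β=1.457) × two z-phases.
c=cos(1.457/2)=0.746174, s=sin(1.457/2)=0.665751; N=√[2·2·6·1]=4.898979
k: max(0,(1)−(0))=1 … min(2+(1),2−(0))=2
  k=1: (−1)^0·4.8990/(2)·0.7462^3·0.6658^1 = +0.677497
  k=2: (−1)^1·4.8990/(2)·0.7462^1·0.6658^3 = -0.539326
d^2_{0,1}(1.457) = +0.677497 -0.539326 = +0.138171
Phases: e^{-i·(0)·0.6116}=+1.000000+0.000000i, e^{-i·(1)·3.5042}=-0.934975+0.354713i ⇒ D=-0.129187+0.049011i

Re=-0.1292 Im=0.0490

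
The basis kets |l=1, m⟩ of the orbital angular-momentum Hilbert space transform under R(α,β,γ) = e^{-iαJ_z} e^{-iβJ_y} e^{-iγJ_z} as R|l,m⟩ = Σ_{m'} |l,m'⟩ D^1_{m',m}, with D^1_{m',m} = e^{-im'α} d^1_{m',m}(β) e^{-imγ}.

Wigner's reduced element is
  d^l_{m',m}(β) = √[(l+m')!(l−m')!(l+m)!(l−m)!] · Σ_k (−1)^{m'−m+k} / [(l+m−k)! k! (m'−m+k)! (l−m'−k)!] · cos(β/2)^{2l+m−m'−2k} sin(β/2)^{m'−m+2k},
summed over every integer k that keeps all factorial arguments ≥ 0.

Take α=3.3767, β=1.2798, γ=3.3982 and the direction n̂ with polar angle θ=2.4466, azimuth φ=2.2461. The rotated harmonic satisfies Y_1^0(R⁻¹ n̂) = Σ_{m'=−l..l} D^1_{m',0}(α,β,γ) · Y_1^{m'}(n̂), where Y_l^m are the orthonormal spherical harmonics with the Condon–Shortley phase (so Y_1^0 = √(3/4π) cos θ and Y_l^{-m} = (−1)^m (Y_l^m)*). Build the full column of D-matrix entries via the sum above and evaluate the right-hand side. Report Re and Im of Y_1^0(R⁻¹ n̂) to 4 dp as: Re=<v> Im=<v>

Need the full column D^1_{m',0} for m'=−1..1 at α=3.3767, β=1.2798, γ=3.3982.
cos(β/2)=0.802155, sin(β/2)=0.597115
d^1_{-1,0}: single k=1 term ⇒ +0.677379;  D = -0.658744-0.157794i
d^1_{0,0}: k∈[0..1] ⇒ +0.643453 -0.356547 = +0.286907;  D = +0.286907+0.000000i
d^1_{1,0}: single k=0 term ⇒ -0.677379;  D = +0.658744-0.157794i
Y_1^{m'}(θ=2.4466,φ=2.2461) and Σ D·Y over m':
  (-0.6587-0.1578i)·(-0.1383-0.1727i)  (+0.2869+0.0000i)·(-0.3753+0.0000i)  (+0.6587-0.1578i)·(+0.1383-0.1727i)
Y_1^0(R⁻¹ n̂) = +0.020054+0.000000i

Re=0.0201 Im=0.0000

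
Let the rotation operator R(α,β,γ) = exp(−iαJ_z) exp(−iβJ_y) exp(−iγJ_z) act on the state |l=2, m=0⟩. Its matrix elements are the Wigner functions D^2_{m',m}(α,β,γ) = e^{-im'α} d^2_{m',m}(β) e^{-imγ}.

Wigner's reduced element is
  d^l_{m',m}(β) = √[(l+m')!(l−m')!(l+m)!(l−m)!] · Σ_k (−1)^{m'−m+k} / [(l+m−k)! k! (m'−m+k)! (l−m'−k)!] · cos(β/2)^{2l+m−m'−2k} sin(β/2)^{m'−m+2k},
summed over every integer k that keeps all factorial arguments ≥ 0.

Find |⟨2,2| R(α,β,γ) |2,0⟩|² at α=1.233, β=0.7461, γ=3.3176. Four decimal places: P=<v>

P=0.0796

Split into d^2_{2,0}(β=0.7461) × two z-phases.
With c≡cos(β/2)=0.931220 and s≡sin(β/2)=0.364457, N=[24·1·2·2]^{1/2}=9.797959
Admissible k: 0..0 (factorial args all ≥0)
  k=0: (−1)^2·9.7980/(4)·0.9312^2·0.3645^2 = +0.282146
d^2_{2,0}(0.7461) = +0.282146
|D^2_{2,0}|² = |d^2_{2,0}(β)|² = (+0.282146)² = 0.079606 (the z-rotation phases have unit modulus)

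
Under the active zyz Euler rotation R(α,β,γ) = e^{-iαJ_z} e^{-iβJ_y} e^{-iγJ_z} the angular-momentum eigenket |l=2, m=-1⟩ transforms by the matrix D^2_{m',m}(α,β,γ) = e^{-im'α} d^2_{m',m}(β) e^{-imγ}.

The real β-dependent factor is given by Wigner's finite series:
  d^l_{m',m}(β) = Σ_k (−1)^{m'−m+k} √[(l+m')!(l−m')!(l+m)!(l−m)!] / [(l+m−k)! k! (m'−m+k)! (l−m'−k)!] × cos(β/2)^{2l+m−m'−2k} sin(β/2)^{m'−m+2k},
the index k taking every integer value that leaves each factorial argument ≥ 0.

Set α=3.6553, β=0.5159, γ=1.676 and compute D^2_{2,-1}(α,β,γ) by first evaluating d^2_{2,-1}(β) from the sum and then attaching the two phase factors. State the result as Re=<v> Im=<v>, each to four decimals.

D^2_{2,-1}(3.6553,0.5159,1.676) = e^{-i·2·3.6553}·d^2_{2,-1}(0.5159)·e^{-i·-1·1.676}. Compute d first:
c=cos(0.5159/2)=0.966915, s=sin(0.5159/2)=0.255099; N=√[24·1·1·6]=12.000000
Admissible k: 0..0 (factorial args all ≥0)
  k=0: (−1)^3·12.0000/(6)·0.9669^1·0.2551^3 = -0.032103
d^2_{2,-1}(0.5159) = -0.032103
Phases: e^{-i·(2)·3.6553}=+0.517034-0.855965i, e^{-i·(-1)·1.676}=-0.105010+0.994471i ⇒ D=-0.025584-0.019392i

Re=-0.0256 Im=-0.0194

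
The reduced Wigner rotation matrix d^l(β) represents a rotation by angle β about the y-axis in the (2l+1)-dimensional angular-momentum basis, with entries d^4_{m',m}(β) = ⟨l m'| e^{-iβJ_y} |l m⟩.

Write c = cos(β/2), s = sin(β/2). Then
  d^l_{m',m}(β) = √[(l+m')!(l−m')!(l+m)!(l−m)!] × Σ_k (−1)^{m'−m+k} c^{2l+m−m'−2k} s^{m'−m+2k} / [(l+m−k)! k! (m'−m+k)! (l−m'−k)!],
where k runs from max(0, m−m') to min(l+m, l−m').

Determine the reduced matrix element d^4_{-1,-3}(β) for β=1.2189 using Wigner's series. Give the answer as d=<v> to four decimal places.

d^4_{-1,-3}(β=1.2189) via Wigner's sum:
Half-angle: c=0.819963, s=0.572417. N=√(6·120·1·5040)=1904.940944
Admissible k: 0..1 (factorial args all ≥0)
  k=0: (−1)^2·1904.9409/(240)·0.8200^6·0.5724^2 = +0.790424
  k=1: (−1)^3·1904.9409/(144)·0.8200^4·0.5724^4 = -0.642014
d^4_{-1,-3}(1.2189) = +0.790424 -0.642014 = +0.148410

d=0.1484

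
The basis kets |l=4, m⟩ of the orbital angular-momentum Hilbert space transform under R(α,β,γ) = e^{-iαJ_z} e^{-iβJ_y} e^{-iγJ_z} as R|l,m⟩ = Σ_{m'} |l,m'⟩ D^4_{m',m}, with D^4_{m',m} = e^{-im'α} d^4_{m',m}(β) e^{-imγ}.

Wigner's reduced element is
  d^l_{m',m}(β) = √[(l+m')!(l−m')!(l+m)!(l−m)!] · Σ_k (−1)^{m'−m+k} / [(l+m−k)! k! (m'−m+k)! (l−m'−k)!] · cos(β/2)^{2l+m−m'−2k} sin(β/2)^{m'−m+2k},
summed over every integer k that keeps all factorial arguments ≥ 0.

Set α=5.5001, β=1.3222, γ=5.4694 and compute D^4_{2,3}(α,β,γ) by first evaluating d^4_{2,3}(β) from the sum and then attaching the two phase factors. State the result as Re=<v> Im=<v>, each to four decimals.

Split into d^4_{2,3}(β=1.3222) × two z-phases.
With c≡cos(β/2)=0.789317 and s≡sin(β/2)=0.613985, N=[720·2·5040·1]^{1/2}=2693.993318
k∈{1,2} keeps every argument non-negative
  k=1: (−1)^0·2693.9933/(720)·0.7893^7·0.6140^1 = +0.438514
  k=2: (−1)^1·2693.9933/(240)·0.7893^5·0.6140^3 = -0.796009
d^4_{2,3}(1.3222) = +0.438514 -0.796009 = -0.357494
Phases: e^{-i·(2)·5.5001}=+0.004626+0.999989i, e^{-i·(3)·5.4694}=-0.764690+0.644399i ⇒ D=+0.231631+0.272304i

Re=0.2316 Im=0.2723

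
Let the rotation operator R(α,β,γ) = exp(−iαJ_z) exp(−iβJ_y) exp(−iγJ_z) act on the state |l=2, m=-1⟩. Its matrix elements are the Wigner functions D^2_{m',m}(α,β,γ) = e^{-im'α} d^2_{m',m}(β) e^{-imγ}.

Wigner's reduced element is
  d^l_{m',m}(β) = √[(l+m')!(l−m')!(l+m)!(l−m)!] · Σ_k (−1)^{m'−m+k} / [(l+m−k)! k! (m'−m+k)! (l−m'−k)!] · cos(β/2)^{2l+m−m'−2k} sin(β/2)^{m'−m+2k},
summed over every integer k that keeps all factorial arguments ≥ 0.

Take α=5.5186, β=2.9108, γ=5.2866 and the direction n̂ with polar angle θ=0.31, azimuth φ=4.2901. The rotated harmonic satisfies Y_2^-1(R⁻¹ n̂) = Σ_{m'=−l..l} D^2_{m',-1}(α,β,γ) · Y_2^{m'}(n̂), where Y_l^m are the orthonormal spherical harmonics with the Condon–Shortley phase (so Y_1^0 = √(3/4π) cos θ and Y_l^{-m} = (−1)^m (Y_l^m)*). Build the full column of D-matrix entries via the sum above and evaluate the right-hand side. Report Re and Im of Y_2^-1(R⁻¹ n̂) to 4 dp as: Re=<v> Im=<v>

Re=-0.0480 Im=-0.2951

Need the full column D^2_{m',-1} for m'=−2..2 at α=5.5186, β=2.9108, γ=5.2866.
cos(β/2)=0.115140, sin(β/2)=0.993349
d^2_{-2,-1}: single k=1 term ⇒ +0.003033;  D = -0.002475-0.001752i
d^2_{-1,-1}: k∈[0..1] ⇒ +0.000176 -0.039245 = -0.039069;  D = +0.007393+0.038363i
d^2_{0,-1}: k∈[0..1] ⇒ -0.003714 +0.276445 = +0.272731;  D = +0.148140-0.228991i
d^2_{1,-1}: k∈[0..1] ⇒ +0.039245 -0.973661 = -0.934416;  D = -0.909382+0.214845i
d^2_{2,-1}: single k=0 term ⇒ -0.225717;  D = -0.194454-0.114610i
Y_2^{m'}(θ=0.31,φ=4.2901) and Σ D·Y over m':
  (-0.0025-0.0018i)·(-0.0239-0.0269i)  (+0.0074+0.0384i)·(-0.0920+0.2047i)  (+0.1481-0.2290i)·(+0.5427+0.0000i)  (-0.9094+0.2148i)·(+0.0920+0.2047i)  (-0.1945-0.1146i)·(-0.0239+0.0269i)
Y_2^-1(R⁻¹ n̂) = -0.048034-0.295086i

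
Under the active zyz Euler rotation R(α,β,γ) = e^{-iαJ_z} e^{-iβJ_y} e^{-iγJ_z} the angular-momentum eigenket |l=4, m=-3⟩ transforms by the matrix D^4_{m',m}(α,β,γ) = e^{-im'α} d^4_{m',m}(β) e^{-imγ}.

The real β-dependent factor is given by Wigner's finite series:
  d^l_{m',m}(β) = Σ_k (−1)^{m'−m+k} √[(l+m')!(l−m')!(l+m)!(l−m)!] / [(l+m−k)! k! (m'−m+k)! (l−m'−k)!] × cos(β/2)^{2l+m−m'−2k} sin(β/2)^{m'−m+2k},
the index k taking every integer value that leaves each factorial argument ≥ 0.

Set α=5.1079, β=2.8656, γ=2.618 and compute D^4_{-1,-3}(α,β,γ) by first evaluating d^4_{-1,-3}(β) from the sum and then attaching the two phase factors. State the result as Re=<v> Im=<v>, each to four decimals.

Re=-0.0042 Im=-0.0017

Split into d^4_{-1,-3}(β=2.8656) × two z-phases.
Half-angle: c=0.137559, s=0.990494. N=√(6·120·1·5040)=1904.940944
Admissible k: 0..1 (factorial args all ≥0)
  k=0: (−1)^2·1904.9409/(240)·0.1376^6·0.9905^2 = +0.000053
  k=1: (−1)^3·1904.9409/(144)·0.1376^4·0.9905^4 = -0.004559
d^4_{-1,-3}(2.8656) = +0.000053 -0.004559 = -0.004506
Phases: e^{-i·(-1)·5.1079}=+0.385280-0.922800i, e^{-i·(-3)·2.618}=-0.000018+1.000000i ⇒ D=-0.004158-0.001736i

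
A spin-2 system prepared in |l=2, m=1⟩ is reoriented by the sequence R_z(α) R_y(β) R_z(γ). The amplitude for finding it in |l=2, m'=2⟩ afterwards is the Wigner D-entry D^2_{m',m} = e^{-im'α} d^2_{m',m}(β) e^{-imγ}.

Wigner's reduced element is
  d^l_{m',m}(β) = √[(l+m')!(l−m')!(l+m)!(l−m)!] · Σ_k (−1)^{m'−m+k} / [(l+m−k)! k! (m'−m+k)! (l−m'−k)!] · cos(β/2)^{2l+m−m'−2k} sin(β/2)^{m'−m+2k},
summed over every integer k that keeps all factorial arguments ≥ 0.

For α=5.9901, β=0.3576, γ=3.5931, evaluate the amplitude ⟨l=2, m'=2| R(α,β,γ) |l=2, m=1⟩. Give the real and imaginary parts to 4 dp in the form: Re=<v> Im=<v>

Re=0.3359 Im=0.0455

Split into d^2_{2,1}(β=0.3576) × two z-phases.
Half-angle: c=0.984058, s=0.177849. N=√(24·1·6·1)=12.000000
k: max(0,(1)−(2))=0 … min(2+(1),2−(2))=0
  k=0: (−1)^1·12.0000/(6)·0.9841^3·0.1778^1 = -0.338956
d^2_{2,1}(0.3576) = -0.338956
D = (+0.833065+0.553175i)·(-0.338956)·(-0.899790+0.436322i) = +0.335887+0.045507i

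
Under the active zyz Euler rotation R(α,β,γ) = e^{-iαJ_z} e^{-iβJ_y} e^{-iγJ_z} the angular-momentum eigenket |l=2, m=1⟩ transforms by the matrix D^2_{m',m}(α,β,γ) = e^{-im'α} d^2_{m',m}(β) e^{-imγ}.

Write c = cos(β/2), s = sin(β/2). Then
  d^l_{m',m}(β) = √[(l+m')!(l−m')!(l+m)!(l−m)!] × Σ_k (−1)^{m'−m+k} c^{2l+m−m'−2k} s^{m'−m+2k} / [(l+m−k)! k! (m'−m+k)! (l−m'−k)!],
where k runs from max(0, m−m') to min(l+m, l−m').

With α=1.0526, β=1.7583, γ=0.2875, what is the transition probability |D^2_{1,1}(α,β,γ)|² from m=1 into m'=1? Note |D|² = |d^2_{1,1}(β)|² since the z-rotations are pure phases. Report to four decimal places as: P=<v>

Split into d^2_{1,1}(β=1.7583) × two z-phases.
Half-angle: c=0.637806, s=0.770197. N=√(6·1·6·1)=6.000000
k∈{0,1} keeps every argument non-negative
  k=0: (−1)^0·6.0000/(6)·0.6378^4·0.7702^0 = +0.165483
  k=1: (−1)^1·6.0000/(2)·0.6378^2·0.7702^2 = -0.723939
d^2_{1,1}(1.7583) = +0.165483 -0.723939 = -0.558456
|D^2_{1,1}|² = |d^2_{1,1}(β)|² = (-0.558456)² = 0.311873 (the z-rotation phases have unit modulus)

P=0.3119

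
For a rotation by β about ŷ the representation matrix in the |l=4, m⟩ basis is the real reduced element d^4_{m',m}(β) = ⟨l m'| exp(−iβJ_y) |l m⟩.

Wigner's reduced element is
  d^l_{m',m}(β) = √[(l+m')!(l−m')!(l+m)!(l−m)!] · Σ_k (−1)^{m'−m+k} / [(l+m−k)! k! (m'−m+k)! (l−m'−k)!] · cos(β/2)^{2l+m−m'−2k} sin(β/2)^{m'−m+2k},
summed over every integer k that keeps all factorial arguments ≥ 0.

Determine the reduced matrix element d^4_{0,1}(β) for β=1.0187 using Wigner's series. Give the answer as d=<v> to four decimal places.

d^4_{0,1}(β=1.0187) via Wigner's sum:
Half-angle: c=0.873062, s=0.487610. N=√(24·24·120·6)=643.987578
k∈{1,2,3,4} keeps every argument non-negative
  k=1: (−1)^0·643.9876/(144)·0.8731^7·0.4876^1 = +0.843144
  k=2: (−1)^1·643.9876/(24)·0.8731^5·0.4876^3 = -1.578004
  k=3: (−1)^2·643.9876/(24)·0.8731^3·0.4876^5 = +0.492225
  k=4: (−1)^3·643.9876/(144)·0.8731^1·0.4876^7 = -0.025590
d^4_{0,1}(1.0187) = +0.843144 -1.578004 +0.492225 -0.025590 = -0.268225

d=-0.2682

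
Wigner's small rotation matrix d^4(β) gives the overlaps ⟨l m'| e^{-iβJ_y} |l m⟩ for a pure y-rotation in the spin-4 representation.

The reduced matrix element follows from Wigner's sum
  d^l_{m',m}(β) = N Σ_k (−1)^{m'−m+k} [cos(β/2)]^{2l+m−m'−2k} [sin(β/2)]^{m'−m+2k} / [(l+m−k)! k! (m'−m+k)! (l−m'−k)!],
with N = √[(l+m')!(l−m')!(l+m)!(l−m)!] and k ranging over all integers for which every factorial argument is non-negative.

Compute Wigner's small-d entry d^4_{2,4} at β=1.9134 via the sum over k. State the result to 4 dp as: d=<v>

d=0.1294

d^4_{2,4}(β=1.9134) via Wigner's sum:
With c≡cos(β/2)=0.576220 and s≡sin(β/2)=0.817294, N=[720·2·40320·1]^{1/2}=7619.763776
The bounds max(0,m−m')=2 and min(l+m,l−m')=2 give 1 term
  k=2: (−1)^0·7619.7638/(1440)·0.5762^6·0.8173^2 = +0.129380
d^4_{2,4}(1.9134) = +0.129380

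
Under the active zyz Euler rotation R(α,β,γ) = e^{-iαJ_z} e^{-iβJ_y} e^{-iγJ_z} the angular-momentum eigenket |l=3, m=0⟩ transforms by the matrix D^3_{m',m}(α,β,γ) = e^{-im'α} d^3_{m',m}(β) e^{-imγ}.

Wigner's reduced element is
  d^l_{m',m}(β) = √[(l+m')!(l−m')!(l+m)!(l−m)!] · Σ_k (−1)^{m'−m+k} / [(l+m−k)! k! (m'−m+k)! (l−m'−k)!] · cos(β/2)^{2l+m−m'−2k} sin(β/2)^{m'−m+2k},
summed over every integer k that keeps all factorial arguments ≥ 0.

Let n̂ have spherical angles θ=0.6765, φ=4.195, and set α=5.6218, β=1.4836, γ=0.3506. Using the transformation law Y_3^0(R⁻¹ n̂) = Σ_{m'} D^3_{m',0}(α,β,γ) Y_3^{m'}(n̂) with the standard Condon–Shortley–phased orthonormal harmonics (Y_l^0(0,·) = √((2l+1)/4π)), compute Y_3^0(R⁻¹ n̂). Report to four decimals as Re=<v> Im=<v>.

Re=-0.1689 Im=0.0000

Need the full column D^3_{m',0} for m'=−3..3 at α=5.6218, β=1.4836, γ=0.3506.
cos(β/2)=0.737254, sin(β/2)=0.675616
d^3_{-3,0}: single k=3 term ⇒ +0.552670;  D = -0.222001-0.506122i
d^3_{-2,0}: k∈[2..3] ⇒ +0.738632 -0.620289 = +0.118343;  D = +0.029052-0.114721i
d^3_{-1,0}: k∈[1..3] ⇒ +0.509771 -1.284288 +0.359507 = -0.415010;  D = -0.327502+0.254904i
d^3_{0,0}: k∈[0..3] ⇒ +0.160584 -1.213697 +1.019239 -0.095104 = -0.128978;  D = -0.128978+0.000000i
d^3_{1,0}: k∈[0..2] ⇒ -0.509771 +1.284288 -0.359507 = +0.415010;  D = +0.327502+0.254904i
d^3_{2,0}: k∈[0..1] ⇒ +0.738632 -0.620289 = +0.118343;  D = +0.029052+0.114721i
d^3_{3,0}: single k=0 term ⇒ -0.552670;  D = +0.222001-0.506122i
Y_3^{m'}(θ=0.6765,φ=4.195) and Σ D·Y over m':
  (-0.2220-0.5061i)·(+0.1024-0.0019i)  (+0.0291-0.1147i)·(-0.1595-0.2685i)  (-0.3275+0.2549i)·(-0.2042+0.3588i)  (-0.1290+0.0000i)·(+0.0117+0.0000i)  (+0.3275+0.2549i)·(+0.2042+0.3588i)  (+0.0291+0.1147i)·(-0.1595+0.2685i)  (+0.2220-0.5061i)·(-0.1024-0.0019i)
Y_3^0(R⁻¹ n̂) = -0.168943-0.000000i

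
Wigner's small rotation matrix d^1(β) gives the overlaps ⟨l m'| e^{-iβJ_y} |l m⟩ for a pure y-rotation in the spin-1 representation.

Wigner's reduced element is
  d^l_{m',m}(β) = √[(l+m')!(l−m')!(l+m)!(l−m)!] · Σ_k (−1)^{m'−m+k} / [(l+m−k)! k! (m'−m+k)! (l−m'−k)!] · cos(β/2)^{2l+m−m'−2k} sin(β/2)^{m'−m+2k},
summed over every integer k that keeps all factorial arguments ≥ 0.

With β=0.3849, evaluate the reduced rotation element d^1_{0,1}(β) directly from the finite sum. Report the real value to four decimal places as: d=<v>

d^1_{0,1}(β=0.3849) via Wigner's sum:
Half-angle: c=0.981539, s=0.191264. N=√(1·1·2·1)=1.414214
The bounds max(0,m−m')=1 and min(l+m,l−m')=1 give 1 term
  k=1: (−1)^0·1.4142/(1)·0.9815^1·0.1913^1 = +0.265495
d^1_{0,1}(0.3849) = +0.265495

d=0.2655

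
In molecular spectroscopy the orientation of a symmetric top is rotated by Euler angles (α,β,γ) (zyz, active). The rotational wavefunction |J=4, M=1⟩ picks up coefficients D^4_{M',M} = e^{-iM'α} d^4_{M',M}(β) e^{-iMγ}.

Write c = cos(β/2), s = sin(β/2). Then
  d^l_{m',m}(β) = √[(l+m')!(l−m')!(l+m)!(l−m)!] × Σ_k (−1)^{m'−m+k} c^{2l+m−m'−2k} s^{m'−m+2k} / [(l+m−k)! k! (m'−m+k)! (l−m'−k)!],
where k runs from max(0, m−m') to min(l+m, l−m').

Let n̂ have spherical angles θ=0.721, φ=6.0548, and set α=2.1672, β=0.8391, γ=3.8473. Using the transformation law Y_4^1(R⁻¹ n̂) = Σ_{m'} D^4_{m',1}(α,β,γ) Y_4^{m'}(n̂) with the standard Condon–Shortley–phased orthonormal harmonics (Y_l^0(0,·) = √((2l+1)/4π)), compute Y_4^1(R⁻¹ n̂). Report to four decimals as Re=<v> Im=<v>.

Need the full column D^4_{m',1} for m'=−4..4 at α=2.1672, β=0.8391, γ=3.8473.
cos(β/2)=0.913272, sin(β/2)=0.407350
d^4_{-4,1}: single k=5 term ⇒ +0.063934;  D = +0.006962-0.063554i
d^4_{-3,1}: k∈[4..5] ⇒ +0.253390 -0.030246 = +0.223143;  D = -0.197170+0.104484i
d^4_{-2,1}: k∈[3..5] ⇒ +0.607321 -0.181235 +0.007211 = +0.433297;  D = +0.382902+0.202811i
d^4_{-1,1}: k∈[2..5] ⇒ +0.962800 -0.574634 +0.057160 -0.000758 = +0.444569;  D = -0.048496-0.441916i
d^4_{0,1}: k∈[1..4] ⇒ +0.965349 -1.152310 +0.229247 -0.007601 = +0.034684;  D = -0.026400+0.022495i
d^4_{1,1}: k∈[0..3] ⇒ +0.483952 -1.444201 +0.574634 -0.038107 = -0.423721;  D = -0.408519-0.112483i
d^4_{2,1}: k∈[0..2] ⇒ -0.915810 +0.910981 -0.120824 = -0.125653;  D = +0.040446+0.118966i
d^4_{3,1}: k∈[0..1] ⇒ +0.764199 -0.253390 = +0.510809;  D = -0.307781+0.407673i
d^4_{4,1}: single k=0 term ⇒ -0.321364;  D = -0.320958-0.016148i
Y_4^{m'}(θ=0.721,φ=6.0548) and Σ D·Y over m':
  (+0.0070-0.0636i)·(+0.0513+0.0665i)  (-0.1972+0.1045i)·(+0.2094+0.1712i)  (+0.3829+0.2028i)·(+0.3859+0.1896i)  (-0.0485-0.4419i)·(+0.2170+0.0504i)  (-0.0264+0.0225i)·(-0.2946+0.0000i)  (-0.4085-0.1125i)·(-0.2170+0.0504i)  (+0.0404+0.1190i)·(+0.3859-0.1896i)  (-0.3078+0.4077i)·(-0.2094+0.1712i)  (-0.3210-0.0161i)·(+0.0513-0.0665i)
Y_4^1(R⁻¹ n̂) = +0.183857-0.044226i

Re=0.1839 Im=-0.0442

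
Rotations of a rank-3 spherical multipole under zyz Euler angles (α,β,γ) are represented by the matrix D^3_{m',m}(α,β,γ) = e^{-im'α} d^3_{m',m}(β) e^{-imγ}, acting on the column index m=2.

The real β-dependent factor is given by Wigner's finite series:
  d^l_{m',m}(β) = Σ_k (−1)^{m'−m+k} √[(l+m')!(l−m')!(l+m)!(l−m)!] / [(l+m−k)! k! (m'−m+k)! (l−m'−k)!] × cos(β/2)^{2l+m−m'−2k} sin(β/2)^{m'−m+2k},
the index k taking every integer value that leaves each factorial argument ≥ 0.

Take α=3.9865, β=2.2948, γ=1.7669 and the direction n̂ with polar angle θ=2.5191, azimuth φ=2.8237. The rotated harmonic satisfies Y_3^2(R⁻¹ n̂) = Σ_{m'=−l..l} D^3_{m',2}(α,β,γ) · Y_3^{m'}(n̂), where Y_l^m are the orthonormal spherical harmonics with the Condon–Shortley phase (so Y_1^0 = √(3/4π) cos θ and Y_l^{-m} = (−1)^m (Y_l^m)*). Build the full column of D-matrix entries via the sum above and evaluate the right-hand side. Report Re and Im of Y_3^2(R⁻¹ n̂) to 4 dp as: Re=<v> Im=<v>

Re=0.1886 Im=0.3055

Need the full column D^3_{m',2} for m'=−3..3 at α=3.9865, β=2.2948, γ=1.7669.
cos(β/2)=0.410859, sin(β/2)=0.911699
d^3_{-3,2}: single k=5 term ⇒ +0.633907;  D = -0.342993+0.533098i
d^3_{-2,2}: k∈[4..5] ⇒ +0.583125 -0.574260 = +0.008865;  D = -0.002392-0.008537i
d^3_{-1,2}: k∈[3..4] ⇒ +0.332402 -0.818370 = -0.485969;  D = -0.437017-0.212560i
d^3_{0,2}: k∈[2..3] ⇒ +0.129729 -0.638781 = -0.509053;  D = +0.470399-0.194575i
d^3_{1,2}: k∈[1..2] ⇒ +0.033753 -0.332402 = -0.298648;  D = -0.097814+0.282176i
d^3_{2,2}: k∈[0..1] ⇒ +0.004810 -0.118425 = -0.113615;  D = -0.055586-0.099089i
d^3_{3,2}: single k=0 term ⇒ -0.026145;  D = +0.025545+0.005569i
Y_3^{m'}(θ=2.5191,φ=2.8237) and Σ D·Y over m':
  (-0.3430+0.5331i)·(-0.0479-0.0674i)  (-0.0024-0.0085i)·(-0.2271-0.1676i)  (-0.4370-0.2126i)·(-0.4117-0.1355i)  (+0.4704-0.1946i)·(-0.0910+0.0000i)  (-0.0978+0.2822i)·(+0.4117-0.1355i)  (-0.0556-0.0991i)·(-0.2271+0.1676i)  (+0.0255+0.0056i)·(+0.0479-0.0674i)
Y_3^2(R⁻¹ n̂) = +0.188589+0.305549i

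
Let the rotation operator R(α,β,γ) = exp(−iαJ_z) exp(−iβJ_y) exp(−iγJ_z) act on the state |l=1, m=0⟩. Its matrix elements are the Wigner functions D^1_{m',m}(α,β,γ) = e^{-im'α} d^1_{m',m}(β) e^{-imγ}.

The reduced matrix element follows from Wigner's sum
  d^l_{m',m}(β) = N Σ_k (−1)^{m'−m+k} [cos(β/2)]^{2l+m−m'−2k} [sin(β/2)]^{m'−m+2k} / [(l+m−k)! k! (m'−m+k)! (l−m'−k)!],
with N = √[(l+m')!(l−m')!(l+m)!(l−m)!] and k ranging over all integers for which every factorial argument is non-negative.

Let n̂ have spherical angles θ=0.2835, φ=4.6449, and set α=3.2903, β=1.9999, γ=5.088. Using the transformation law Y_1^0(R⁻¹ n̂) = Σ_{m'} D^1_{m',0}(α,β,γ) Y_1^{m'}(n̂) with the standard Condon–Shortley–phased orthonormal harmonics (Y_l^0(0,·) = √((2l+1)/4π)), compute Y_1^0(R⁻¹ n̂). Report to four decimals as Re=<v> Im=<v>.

Re=-0.1685 Im=0.0000

Need the full column D^1_{m',0} for m'=−1..1 at α=3.2903, β=1.9999, γ=5.088.
cos(β/2)=0.540344, sin(β/2)=0.841444
d^1_{-1,0}: single k=1 term ⇒ +0.643000;  D = -0.635903-0.095267i
d^1_{0,0}: k∈[0..1] ⇒ +0.291972 -0.708028 = -0.416056;  D = -0.416056+0.000000i
d^1_{1,0}: single k=0 term ⇒ -0.643000;  D = +0.635903-0.095267i
Y_1^{m'}(θ=0.2835,φ=4.6449) and Σ D·Y over m':
  (-0.6359-0.0953i)·(-0.0065+0.0964i)  (-0.4161+0.0000i)·(+0.4691+0.0000i)  (+0.6359-0.0953i)·(+0.0065+0.0964i)
Y_1^0(R⁻¹ n̂) = -0.168511+0.000000i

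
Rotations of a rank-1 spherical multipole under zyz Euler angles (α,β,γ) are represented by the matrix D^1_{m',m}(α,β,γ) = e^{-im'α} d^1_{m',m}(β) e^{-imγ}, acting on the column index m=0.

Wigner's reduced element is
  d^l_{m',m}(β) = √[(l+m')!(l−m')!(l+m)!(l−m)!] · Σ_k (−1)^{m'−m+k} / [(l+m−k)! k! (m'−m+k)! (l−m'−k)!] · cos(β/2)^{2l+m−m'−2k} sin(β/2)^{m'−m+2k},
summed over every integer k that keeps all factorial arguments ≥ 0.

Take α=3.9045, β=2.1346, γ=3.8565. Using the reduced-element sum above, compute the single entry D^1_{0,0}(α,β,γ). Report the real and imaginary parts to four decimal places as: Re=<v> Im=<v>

D^1_{0,0}(3.9045,2.1346,3.8565) = e^{-i·0·3.9045}·d^1_{0,0}(2.1346)·e^{-i·0·3.8565}. Compute d first:
Half-angle: c=0.482491, s=0.875901. N=√(1·1·1·1)=1.000000
Admissible k: 0..1 (factorial args all ≥0)
  k=0: (−1)^0·1.0000/(1)·0.4825^2·0.8759^0 = +0.232797
  k=1: (−1)^1·1.0000/(1)·0.4825^0·0.8759^2 = -0.767203
d^1_{0,0}(2.1346) = +0.232797 -0.767203 = -0.534405
Attach z-rotation phases: D = e^{-i(0)(3.9045)}·(-0.534405)·e^{-i(0)(3.8565)} = -0.534405+0.000000i

Re=-0.5344 Im=0.0000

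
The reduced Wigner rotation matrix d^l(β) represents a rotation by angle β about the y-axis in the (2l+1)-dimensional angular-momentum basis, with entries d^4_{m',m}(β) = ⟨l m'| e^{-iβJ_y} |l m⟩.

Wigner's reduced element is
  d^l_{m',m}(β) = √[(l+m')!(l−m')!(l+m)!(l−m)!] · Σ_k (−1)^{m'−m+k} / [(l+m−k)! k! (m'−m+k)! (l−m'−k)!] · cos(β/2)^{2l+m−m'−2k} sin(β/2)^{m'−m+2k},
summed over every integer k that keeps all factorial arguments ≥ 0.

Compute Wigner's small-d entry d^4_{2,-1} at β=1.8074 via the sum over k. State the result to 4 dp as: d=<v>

d^4_{2,-1}(β=1.8074) via Wigner's sum:
Half-angle: c=0.618707, s=0.785621. N=√(720·2·6·120)=1018.233765
Admissible k: 0..2 (factorial args all ≥0)
  k=0: (−1)^3·1018.2338/(72)·0.6187^5·0.7856^3 = -0.621701
  k=1: (−1)^4·1018.2338/(48)·0.6187^3·0.7856^5 = +1.503589
  k=2: (−1)^5·1018.2338/(240)·0.6187^1·0.7856^7 = -0.484859
d^4_{2,-1}(1.8074) = -0.621701 +1.503589 -0.484859 = +0.397029

d=0.3970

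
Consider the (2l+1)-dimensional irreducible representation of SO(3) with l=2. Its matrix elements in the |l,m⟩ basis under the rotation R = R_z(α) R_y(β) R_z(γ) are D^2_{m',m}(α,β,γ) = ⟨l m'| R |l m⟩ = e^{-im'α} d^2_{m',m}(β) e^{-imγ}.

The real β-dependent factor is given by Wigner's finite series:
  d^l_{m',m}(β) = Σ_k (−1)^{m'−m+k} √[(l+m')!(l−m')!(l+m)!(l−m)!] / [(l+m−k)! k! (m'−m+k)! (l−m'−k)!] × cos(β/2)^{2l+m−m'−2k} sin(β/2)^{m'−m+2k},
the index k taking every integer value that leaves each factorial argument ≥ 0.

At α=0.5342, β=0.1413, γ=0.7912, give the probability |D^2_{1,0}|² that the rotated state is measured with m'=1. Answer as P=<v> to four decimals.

P=0.0292

Split into d^2_{1,0}(β=0.1413) × two z-phases.
c=cos(0.1413/2)=0.997505, s=sin(0.1413/2)=0.070591; N=√[6·1·2·2]=4.898979
Admissible k: 0..1 (factorial args all ≥0)
  k=0: (−1)^1·4.8990/(2)·0.9975^3·0.0706^1 = -0.171622
  k=1: (−1)^2·4.8990/(2)·0.9975^1·0.0706^3 = +0.000859
d^2_{1,0}(0.1413) = -0.171622 +0.000859 = -0.170762
|D^2_{1,0}|² = |d^2_{1,0}(β)|² = (-0.170762)² = 0.029160 (the z-rotation phases have unit modulus)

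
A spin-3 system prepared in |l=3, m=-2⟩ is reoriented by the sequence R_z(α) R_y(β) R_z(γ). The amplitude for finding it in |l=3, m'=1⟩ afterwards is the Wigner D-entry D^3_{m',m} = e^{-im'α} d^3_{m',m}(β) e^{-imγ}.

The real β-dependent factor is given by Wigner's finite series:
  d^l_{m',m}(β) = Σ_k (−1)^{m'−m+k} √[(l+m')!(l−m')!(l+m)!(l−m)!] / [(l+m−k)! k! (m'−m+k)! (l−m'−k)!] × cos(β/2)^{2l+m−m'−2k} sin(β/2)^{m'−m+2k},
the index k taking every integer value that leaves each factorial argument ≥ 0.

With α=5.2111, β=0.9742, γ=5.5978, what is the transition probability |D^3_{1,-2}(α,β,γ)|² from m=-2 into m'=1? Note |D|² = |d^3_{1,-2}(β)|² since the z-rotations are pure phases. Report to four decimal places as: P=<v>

P=0.1481

First d^3_{1,-2}(β=0.9742), then the phase factors e^{-i(1)α} and e^{-i(-2)γ}:
c=cos(0.9742/2)=0.883694, s=sin(0.9742/2)=0.468065; N=√[24·2·1·120]=75.894664
The bounds max(0,m−m')=0 and min(l+m,l−m')=1 give 2 terms
  k=0: (−1)^3·75.8947/(12)·0.8837^3·0.4681^3 = -0.447563
  k=1: (−1)^4·75.8947/(24)·0.8837^1·0.4681^5 = +0.062782
d^3_{1,-2}(0.9742) = -0.447563 +0.062782 = -0.384782
|D^3_{1,-2}|² = |d^3_{1,-2}(β)|² = (-0.384782)² = 0.148057 (the z-rotation phases have unit modulus)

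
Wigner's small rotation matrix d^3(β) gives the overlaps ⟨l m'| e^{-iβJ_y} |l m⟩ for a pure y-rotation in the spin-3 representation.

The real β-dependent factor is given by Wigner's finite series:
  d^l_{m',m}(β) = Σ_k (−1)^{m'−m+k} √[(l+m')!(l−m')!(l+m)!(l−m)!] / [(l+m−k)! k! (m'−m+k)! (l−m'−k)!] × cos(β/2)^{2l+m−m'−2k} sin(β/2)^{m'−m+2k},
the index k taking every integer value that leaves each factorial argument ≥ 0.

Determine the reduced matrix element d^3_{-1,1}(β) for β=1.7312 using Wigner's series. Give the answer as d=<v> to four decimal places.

d=-0.3210

d^3_{-1,1}(β=1.7312) via Wigner's sum:
Half-angle: c=0.648183, s=0.761484. N=√(2·24·24·2)=48.000000
k: max(0,(1)−(-1))=2 … min(3+(1),3−(-1))=4
  k=2: (−1)^0·48.0000/(8)·0.6482^4·0.7615^2 = +0.614136
  k=3: (−1)^1·48.0000/(6)·0.6482^2·0.7615^4 = -1.130133
  k=4: (−1)^2·48.0000/(48)·0.6482^0·0.7615^6 = +0.194969
d^3_{-1,1}(1.7312) = +0.614136 -1.130133 +0.194969 = -0.321028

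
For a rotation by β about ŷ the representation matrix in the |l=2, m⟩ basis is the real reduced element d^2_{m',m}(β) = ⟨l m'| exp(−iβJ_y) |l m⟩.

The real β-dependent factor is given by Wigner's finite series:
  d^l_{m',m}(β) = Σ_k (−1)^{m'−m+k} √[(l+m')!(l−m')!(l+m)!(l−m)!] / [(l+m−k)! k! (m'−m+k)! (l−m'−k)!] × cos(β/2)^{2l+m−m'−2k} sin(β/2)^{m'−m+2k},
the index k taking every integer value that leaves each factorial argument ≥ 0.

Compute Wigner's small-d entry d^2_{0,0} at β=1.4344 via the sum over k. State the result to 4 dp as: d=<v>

d=-0.4723

d^2_{0,0}(β=1.4344) via Wigner's sum:
With c≡cos(β/2)=0.753649 and s≡sin(β/2)=0.657277, N=[2·2·2·2]^{1/2}=4.000000
k: max(0,(0)−(0))=0 … min(2+(0),2−(0))=2
  k=0: (−1)^0·4.0000/(4)·0.7536^4·0.6573^0 = +0.322609
  k=1: (−1)^1·4.0000/(1)·0.7536^2·0.6573^2 = -0.981511
  k=2: (−1)^2·4.0000/(4)·0.7536^0·0.6573^4 = +0.186635
d^2_{0,0}(1.4344) = +0.322609 -0.981511 +0.186635 = -0.472267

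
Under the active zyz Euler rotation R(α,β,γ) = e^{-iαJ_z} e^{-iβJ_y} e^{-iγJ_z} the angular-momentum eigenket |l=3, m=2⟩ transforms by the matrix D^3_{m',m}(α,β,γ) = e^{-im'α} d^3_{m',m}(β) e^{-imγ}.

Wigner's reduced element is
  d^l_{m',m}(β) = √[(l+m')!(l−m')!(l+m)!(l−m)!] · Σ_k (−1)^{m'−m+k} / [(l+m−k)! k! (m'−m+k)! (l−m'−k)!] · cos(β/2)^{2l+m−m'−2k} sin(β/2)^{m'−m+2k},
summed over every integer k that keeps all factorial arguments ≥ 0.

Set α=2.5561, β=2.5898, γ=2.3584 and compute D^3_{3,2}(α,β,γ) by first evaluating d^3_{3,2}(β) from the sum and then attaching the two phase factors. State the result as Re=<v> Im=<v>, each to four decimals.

Split into d^3_{3,2}(β=2.5898) × two z-phases.
With c≡cos(β/2)=0.272409 and s≡sin(β/2)=0.962181, N=[720·1·120·1]^{1/2}=293.938769
k∈{0} keeps every argument non-negative
  k=0: (−1)^1·293.9388/(120)·0.2724^5·0.9622^1 = -0.003535
d^3_{3,2}(2.5898) = -0.003535
Attach z-rotation phases: D = e^{-i(3)(2.5561)}·(-0.003535)·e^{-i(2)(2.3584)} = -0.003478-0.000637i

Re=-0.0035 Im=-0.0006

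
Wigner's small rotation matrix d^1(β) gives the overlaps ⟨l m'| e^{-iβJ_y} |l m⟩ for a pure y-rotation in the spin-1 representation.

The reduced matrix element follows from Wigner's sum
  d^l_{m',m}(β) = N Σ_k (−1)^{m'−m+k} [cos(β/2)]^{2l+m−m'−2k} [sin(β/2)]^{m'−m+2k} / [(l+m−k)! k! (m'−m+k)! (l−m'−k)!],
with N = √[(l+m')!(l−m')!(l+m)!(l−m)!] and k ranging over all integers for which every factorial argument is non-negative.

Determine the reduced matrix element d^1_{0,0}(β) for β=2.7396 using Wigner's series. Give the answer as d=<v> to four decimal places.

d^1_{0,0}(β=2.7396) via Wigner's sum:
c=cos(2.7396/2)=0.199646, s=sin(2.7396/2)=0.979868; N=√[1·1·1·1]=1.000000
k∈{0,1} keeps every argument non-negative
  k=0: (−1)^0·1.0000/(1)·0.1996^2·0.9799^0 = +0.039858
  k=1: (−1)^1·1.0000/(1)·0.1996^0·0.9799^2 = -0.960142
d^1_{0,0}(2.7396) = +0.039858 -0.960142 = -0.920283

d=-0.9203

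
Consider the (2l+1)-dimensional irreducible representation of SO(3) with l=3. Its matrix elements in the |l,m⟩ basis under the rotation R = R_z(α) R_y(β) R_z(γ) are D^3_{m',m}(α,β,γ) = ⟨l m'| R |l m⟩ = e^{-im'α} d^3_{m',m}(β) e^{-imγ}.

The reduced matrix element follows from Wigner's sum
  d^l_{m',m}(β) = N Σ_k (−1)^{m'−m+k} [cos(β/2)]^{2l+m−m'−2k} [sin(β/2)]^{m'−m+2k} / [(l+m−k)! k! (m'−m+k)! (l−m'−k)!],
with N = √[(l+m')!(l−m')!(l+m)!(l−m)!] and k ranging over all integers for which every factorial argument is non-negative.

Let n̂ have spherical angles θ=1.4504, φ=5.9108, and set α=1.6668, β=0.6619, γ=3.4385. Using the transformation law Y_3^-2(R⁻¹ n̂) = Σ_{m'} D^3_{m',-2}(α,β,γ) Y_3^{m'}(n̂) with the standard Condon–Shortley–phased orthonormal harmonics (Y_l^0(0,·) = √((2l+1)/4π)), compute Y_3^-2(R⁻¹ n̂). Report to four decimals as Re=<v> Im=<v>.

Re=0.0139 Im=0.1781

Need the full column D^3_{m',-2} for m'=−3..3 at α=1.6668, β=0.6619, γ=3.4385.
cos(β/2)=0.945734, sin(β/2)=0.324942
d^3_{-3,-2}: single k=1 term ⇒ +0.602180;  D = +0.464823-0.382832i
d^3_{-2,-2}: k∈[0..1] ⇒ +0.715508 -0.422335 = +0.293173;  D = -0.207217-0.207392i
d^3_{-1,-2}: k∈[0..1] ⇒ -0.777411 +0.183549 = -0.593861;  D = +0.377932-0.458082i
d^3_{0,-2}: k∈[0..1] ⇒ +0.462645 -0.054616 = +0.408029;  D = +0.338179+0.228303i
d^3_{1,-2}: k∈[0..1] ⇒ -0.183549 +0.010834 = -0.172715;  D = -0.082472+0.151753i
d^3_{2,-2}: k∈[0..1] ⇒ +0.049857 -0.001177 = +0.048680;  D = -0.044803-0.019038i
d^3_{3,-2}: single k=0 term ⇒ -0.008392;  D = +0.002527-0.008003i
Y_3^{m'}(θ=1.4504,φ=5.9108) and Σ D·Y over m':
  (+0.4648-0.3828i)·(+0.1789+0.3669i)  (-0.2072-0.2074i)·(+0.0889+0.0820i)  (+0.3779-0.4581i)·(-0.2773-0.1083i)  (+0.3382+0.2283i)·(-0.1312+0.0000i)  (-0.0825+0.1518i)·(+0.2773-0.1083i)  (-0.0448-0.0190i)·(+0.0889-0.0820i)  (+0.0025-0.0080i)·(-0.1789+0.3669i)
Y_3^-2(R⁻¹ n̂) = +0.013920+0.178116i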